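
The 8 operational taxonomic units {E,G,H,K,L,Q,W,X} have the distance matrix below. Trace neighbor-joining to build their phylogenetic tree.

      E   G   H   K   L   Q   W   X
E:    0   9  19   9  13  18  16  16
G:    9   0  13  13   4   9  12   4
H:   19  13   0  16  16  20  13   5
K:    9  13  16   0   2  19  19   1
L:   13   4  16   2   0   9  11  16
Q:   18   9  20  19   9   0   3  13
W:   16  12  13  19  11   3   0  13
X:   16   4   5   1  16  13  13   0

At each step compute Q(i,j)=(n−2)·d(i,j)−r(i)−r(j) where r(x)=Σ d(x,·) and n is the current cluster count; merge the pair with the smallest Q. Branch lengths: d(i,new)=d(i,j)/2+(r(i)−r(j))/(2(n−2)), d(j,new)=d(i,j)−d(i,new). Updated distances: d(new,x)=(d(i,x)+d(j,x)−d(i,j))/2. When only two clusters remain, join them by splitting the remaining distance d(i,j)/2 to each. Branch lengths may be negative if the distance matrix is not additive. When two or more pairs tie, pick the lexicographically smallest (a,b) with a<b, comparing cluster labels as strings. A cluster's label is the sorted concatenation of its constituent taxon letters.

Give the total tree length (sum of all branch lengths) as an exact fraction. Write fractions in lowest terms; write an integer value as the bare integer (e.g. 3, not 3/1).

1109/32

iteration 1: select Q,W (d=3, Q=-160); attach at lengths (11/6, 7/6); label the merged cluster QW
  updated: d(E,QW)=31/2, d(G,QW)=9, d(H,QW)=15, d(K,QW)=35/2, d(L,QW)=17/2, d(QW,X)=23/2
iteration 2: select H,X (d=5, Q=-225/2); attach at lengths (111/20, -11/20); label the merged cluster HX
  updated: d(E,HX)=15, d(G,HX)=6, d(HX,K)=6, d(HX,L)=27/2, d(HX,QW)=43/4
iteration 3: select K,L (d=2, Q=-161/2); attach at lengths (29/16, 3/16); label the merged cluster KL
  updated: d(E,KL)=10, d(G,KL)=15/2, d(HX,KL)=35/4, d(KL,QW)=12
iteration 4: select E,KL (d=10, Q=-231/4); attach at lengths (55/8, 25/8); label the merged cluster EKL
  updated: d(EKL,G)=13/4, d(EKL,HX)=55/8, d(EKL,QW)=35/4
iteration 5: select EKL,G (d=13/4, Q=-245/8); attach at lengths (57/32, 47/32); label the merged cluster EGKL
  updated: d(EGKL,HX)=77/16, d(EGKL,QW)=29/4
iteration 6: select EGKL,HX (d=77/16, Q=-365/16); attach at lengths (21/32, 133/32); label the merged cluster EGHKLX
  updated: d(EGHKLX,QW)=211/32
iteration 7: select EGHKLX,QW (d=211/32); attach at lengths (211/64, 211/64); label the merged cluster EGHKLQWX
final tree: ((((E:55/8,(K:29/16,L:3/16):25/8):57/32,G:47/32):21/32,(H:111/20,X:-11/20):133/32):211/64,(Q:11/6,W:7/6):211/64)
total length: 1109/32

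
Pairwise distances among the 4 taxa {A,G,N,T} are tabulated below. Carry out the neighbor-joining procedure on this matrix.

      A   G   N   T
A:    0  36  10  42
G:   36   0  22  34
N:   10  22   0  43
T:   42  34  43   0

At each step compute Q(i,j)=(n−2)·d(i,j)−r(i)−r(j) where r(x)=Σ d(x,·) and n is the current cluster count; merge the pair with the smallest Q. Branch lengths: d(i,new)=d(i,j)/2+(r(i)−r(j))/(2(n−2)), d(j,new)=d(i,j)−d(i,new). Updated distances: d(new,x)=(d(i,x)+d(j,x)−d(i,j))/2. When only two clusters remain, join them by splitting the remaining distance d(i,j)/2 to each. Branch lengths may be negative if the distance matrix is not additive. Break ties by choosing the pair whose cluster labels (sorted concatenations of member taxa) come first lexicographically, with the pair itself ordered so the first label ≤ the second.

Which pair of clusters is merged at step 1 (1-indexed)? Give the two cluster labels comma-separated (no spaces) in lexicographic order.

iteration 1: select A,N (d=10, Q=-143); attach at lengths (33/4, 7/4); label the merged cluster AN
  updated: d(AN,G)=24, d(AN,T)=75/2
iteration 2: select AN,G (d=24, Q=-191/2); attach at lengths (55/4, 41/4); label the merged cluster AGN
  updated: d(AGN,T)=95/4
iteration 3: select AGN,T (d=95/4); attach at lengths (95/8, 95/8); label the merged cluster AGNT
final tree: (((A:33/4,N:7/4):55/4,G:41/4):95/8,T:95/8)
total length: 231/4

A,N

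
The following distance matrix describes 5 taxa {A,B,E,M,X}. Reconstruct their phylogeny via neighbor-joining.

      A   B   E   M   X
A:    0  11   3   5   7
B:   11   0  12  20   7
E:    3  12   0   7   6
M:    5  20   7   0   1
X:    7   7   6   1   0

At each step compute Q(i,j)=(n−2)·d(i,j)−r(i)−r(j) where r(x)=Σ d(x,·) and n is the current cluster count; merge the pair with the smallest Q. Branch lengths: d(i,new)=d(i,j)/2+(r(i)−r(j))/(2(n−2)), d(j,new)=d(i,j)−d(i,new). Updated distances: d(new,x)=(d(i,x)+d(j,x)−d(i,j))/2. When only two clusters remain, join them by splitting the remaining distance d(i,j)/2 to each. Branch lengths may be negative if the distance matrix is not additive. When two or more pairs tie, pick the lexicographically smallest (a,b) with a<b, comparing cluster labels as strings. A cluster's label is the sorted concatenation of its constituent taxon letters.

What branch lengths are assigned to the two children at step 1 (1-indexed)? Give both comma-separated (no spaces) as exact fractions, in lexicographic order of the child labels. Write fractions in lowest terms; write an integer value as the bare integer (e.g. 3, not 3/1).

1. join M+X (d=1, Q=-51) ⇒ MX; edges |M|=5/2, |X|=-3/2
  updated: d(A,MX)=11/2, d(B,MX)=13, d(E,MX)=6
2. join A+E (d=3, Q=-69/2) ⇒ AE; edges |A|=9/8, |E|=15/8
  updated: d(AE,B)=10, d(AE,MX)=17/4
3. join AE+B (d=10, Q=-109/4) ⇒ ABE; edges |AE|=5/8, |B|=75/8
  updated: d(ABE,MX)=29/8
4. join ABE+MX (d=29/8) ⇒ ABEMX; edges |ABE|=29/16, |MX|=29/16
final tree: (((A:9/8,E:15/8):5/8,B:75/8):29/16,(M:5/2,X:-3/2):29/16)
total length: 141/8

5/2,-3/2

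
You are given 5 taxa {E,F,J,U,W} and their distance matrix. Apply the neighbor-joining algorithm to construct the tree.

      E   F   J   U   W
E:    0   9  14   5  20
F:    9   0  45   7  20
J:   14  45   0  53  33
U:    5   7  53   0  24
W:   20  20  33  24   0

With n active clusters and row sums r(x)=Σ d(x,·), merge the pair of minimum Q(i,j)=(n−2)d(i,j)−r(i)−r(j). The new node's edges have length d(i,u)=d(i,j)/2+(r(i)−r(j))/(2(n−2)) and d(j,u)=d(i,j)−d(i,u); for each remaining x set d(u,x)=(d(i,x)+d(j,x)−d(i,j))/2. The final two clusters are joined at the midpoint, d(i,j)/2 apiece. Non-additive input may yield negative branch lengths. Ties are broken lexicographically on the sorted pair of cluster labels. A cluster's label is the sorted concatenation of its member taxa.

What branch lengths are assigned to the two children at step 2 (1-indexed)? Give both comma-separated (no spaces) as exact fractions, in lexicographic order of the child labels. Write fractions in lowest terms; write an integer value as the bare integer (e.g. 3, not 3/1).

step 1: merge (E,J) at d=14, Q=-151; branch lengths E→-55/6, J→139/6; new cluster EJ
  updated: d(EJ,F)=20, d(EJ,U)=22, d(EJ,W)=39/2
step 2: merge (EJ,W) at d=39/2, Q=-86; branch lengths EJ→37/4, W→41/4; new cluster EJW
  updated: d(EJW,F)=41/4, d(EJW,U)=53/4
step 3: merge (EJW,F) at d=41/4, Q=-61/2; branch lengths EJW→33/4, F→2; new cluster EFJW
  updated: d(EFJW,U)=5
step 4: merge (EFJW,U) at d=5; branch lengths EFJW→5/2, U→5/2; new cluster EFJUW
final tree: ((((E:-55/6,J:139/6):37/4,W:41/4):33/4,F:2):5/2,U:5/2)
total length: 195/4

37/4,41/4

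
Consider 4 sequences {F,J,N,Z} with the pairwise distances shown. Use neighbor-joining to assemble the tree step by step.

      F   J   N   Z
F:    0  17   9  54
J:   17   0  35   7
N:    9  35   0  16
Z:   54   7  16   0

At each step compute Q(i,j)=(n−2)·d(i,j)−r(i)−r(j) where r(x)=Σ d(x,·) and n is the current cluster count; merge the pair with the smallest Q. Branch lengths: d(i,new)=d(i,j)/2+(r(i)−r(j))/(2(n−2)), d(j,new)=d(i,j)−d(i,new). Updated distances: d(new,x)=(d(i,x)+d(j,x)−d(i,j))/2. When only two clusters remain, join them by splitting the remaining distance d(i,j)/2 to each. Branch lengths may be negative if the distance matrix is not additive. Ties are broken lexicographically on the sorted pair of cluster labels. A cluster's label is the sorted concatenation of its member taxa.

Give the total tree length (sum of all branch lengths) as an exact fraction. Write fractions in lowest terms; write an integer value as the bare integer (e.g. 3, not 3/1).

step 1: merge (F,N) at d=9, Q=-122; branch lengths F→19/2, N→-1/2; new cluster FN
  updated: d(FN,J)=43/2, d(FN,Z)=61/2
step 2: merge (FN,J) at d=43/2, Q=-59; branch lengths FN→45/2, J→-1; new cluster FJN
  updated: d(FJN,Z)=8
step 3: merge (FJN,Z) at d=8; branch lengths FJN→4, Z→4; new cluster FJNZ
final tree: (((F:19/2,N:-1/2):45/2,J:-1):4,Z:4)
total length: 77/2

77/2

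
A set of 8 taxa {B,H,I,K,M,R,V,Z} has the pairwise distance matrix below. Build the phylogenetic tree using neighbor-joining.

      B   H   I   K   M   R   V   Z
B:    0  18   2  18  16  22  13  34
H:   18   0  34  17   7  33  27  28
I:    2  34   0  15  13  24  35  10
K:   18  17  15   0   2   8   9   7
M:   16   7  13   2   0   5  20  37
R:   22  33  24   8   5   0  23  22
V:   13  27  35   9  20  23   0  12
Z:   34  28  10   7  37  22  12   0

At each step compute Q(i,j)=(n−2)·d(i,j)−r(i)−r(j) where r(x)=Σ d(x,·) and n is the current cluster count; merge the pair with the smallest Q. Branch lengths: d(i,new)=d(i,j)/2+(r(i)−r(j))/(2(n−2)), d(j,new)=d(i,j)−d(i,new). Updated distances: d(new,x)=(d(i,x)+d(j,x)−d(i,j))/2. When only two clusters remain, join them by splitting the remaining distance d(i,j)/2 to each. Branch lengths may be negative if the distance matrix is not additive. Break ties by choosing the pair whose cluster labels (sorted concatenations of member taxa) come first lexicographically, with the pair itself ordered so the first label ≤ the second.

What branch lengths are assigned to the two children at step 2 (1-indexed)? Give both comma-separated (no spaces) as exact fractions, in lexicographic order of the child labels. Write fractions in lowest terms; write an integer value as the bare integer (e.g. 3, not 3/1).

step 1: merge (B,I) at d=2, Q=-244; branch lengths B→1/6, I→11/6; new cluster BI
  updated: d(BI,H)=25, d(BI,K)=31/2, d(BI,M)=27/2, d(BI,R)=22, d(BI,V)=23, d(BI,Z)=21
step 2: merge (H,M) at d=7, Q=-373/2; branch lengths H→35/4, M→-7/4; new cluster HM
  updated: d(BI,HM)=63/4, d(HM,K)=6, d(HM,R)=31/2, d(HM,V)=20, d(HM,Z)=29
step 3: merge (V,Z) at d=12, Q=-130; branch lengths V→11/2, Z→13/2; new cluster VZ
  updated: d(BI,VZ)=16, d(HM,VZ)=37/2, d(K,VZ)=2, d(R,VZ)=33/2
step 4: merge (K,VZ) at d=2, Q=-157/2; branch lengths K→-31/12, VZ→55/12; new cluster KVZ
  updated: d(BI,KVZ)=59/4, d(HM,KVZ)=45/4, d(KVZ,R)=45/4
step 5: merge (BI,HM) at d=63/4, Q=-127/2; branch lengths BI→83/8, HM→43/8; new cluster BHIM
  updated: d(BHIM,KVZ)=41/8, d(BHIM,R)=87/8
step 6: merge (BHIM,KVZ) at d=41/8, Q=-109/4; branch lengths BHIM→19/8, KVZ→11/4; new cluster BHIKMVZ
  updated: d(BHIKMVZ,R)=17/2
step 7: merge (BHIKMVZ,R) at d=17/2; branch lengths BHIKMVZ→17/4, R→17/4; new cluster BHIKMRVZ
final tree: ((((B:1/6,I:11/6):83/8,(H:35/4,M:-7/4):43/8):19/8,(K:-31/12,(V:11/2,Z:13/2):55/12):11/4):17/4,R:17/4)
total length: 419/8

35/4,-7/4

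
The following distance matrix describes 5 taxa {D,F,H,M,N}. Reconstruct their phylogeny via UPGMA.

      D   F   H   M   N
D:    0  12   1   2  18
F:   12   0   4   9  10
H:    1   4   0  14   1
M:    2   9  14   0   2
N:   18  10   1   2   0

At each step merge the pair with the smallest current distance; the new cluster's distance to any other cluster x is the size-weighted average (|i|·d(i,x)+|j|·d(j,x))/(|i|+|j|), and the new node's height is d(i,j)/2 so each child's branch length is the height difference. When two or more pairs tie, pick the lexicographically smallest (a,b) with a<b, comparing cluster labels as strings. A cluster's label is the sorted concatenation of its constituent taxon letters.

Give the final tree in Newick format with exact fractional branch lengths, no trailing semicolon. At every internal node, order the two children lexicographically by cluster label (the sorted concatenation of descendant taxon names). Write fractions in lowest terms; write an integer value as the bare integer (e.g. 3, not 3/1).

(((D:1/2,H:1/2):7/2,F:4):1/2,(M:1,N:1):7/2)

1. join D+H (d=1) ⇒ DH; edges |D|=1/2, |H|=1/2
  updated: d(DH,F)=8, d(DH,M)=8, d(DH,N)=19/2
2. join M+N (d=2) ⇒ MN; edges |M|=1, |N|=1
  updated: d(DH,MN)=35/4, d(F,MN)=19/2
3. join DH+F (d=8) ⇒ DFH; edges |DH|=7/2, |F|=4
  updated: d(DFH,MN)=9
4. join DFH+MN (d=9) ⇒ DFHMN; edges |DFH|=1/2, |MN|=7/2
final tree: (((D:1/2,H:1/2):7/2,F:4):1/2,(M:1,N:1):7/2)
total length: 29/2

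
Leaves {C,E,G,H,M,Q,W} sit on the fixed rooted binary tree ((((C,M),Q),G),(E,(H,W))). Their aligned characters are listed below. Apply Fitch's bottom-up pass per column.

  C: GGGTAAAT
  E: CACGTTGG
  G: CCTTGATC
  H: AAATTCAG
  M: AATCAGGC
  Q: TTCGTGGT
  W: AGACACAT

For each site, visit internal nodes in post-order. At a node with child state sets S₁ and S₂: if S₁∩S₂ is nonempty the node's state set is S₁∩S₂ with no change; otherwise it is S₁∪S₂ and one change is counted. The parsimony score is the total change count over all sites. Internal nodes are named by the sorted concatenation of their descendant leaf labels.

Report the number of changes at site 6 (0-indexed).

[col 0] CM: children C:{G}, M:{A} ∪→ {A,G}; cost 1
[col 0] CMQ: children CM:{A,G}, Q:{T} ∪→ {A,G,T}; cost 1
[col 0] CGMQ: children CMQ:{A,G,T}, G:{C} ∪→ {A,C,G,T}; cost 1
[col 0] HW: children H:{A}, W:{A} ∩→ {A}; cost 0
[col 0] EHW: children E:{C}, HW:{A} ∪→ {A,C}; cost 1
[col 0] CEGHMQW: children CGMQ:{A,C,G,T}, EHW:{A,C} ∩→ {A,C}; cost 0
[col 1] CM: children C:{G}, M:{A} ∪→ {A,G}; cost 1
[col 1] CMQ: children CM:{A,G}, Q:{T} ∪→ {A,G,T}; cost 1
[col 1] CGMQ: children CMQ:{A,G,T}, G:{C} ∪→ {A,C,G,T}; cost 1
[col 1] HW: children H:{A}, W:{G} ∪→ {A,G}; cost 1
[col 1] EHW: children E:{A}, HW:{A,G} ∩→ {A}; cost 0
[col 1] CEGHMQW: children CGMQ:{A,C,G,T}, EHW:{A} ∩→ {A}; cost 0
[col 2] CM: children C:{G}, M:{T} ∪→ {G,T}; cost 1
[col 2] CMQ: children CM:{G,T}, Q:{C} ∪→ {C,G,T}; cost 1
[col 2] CGMQ: children CMQ:{C,G,T}, G:{T} ∩→ {T}; cost 0
[col 2] HW: children H:{A}, W:{A} ∩→ {A}; cost 0
[col 2] EHW: children E:{C}, HW:{A} ∪→ {A,C}; cost 1
[col 2] CEGHMQW: children CGMQ:{T}, EHW:{A,C} ∪→ {A,C,T}; cost 1
[col 3] CM: children C:{T}, M:{C} ∪→ {C,T}; cost 1
[col 3] CMQ: children CM:{C,T}, Q:{G} ∪→ {C,G,T}; cost 1
[col 3] CGMQ: children CMQ:{C,G,T}, G:{T} ∩→ {T}; cost 0
[col 3] HW: children H:{T}, W:{C} ∪→ {C,T}; cost 1
[col 3] EHW: children E:{G}, HW:{C,T} ∪→ {C,G,T}; cost 1
[col 3] CEGHMQW: children CGMQ:{T}, EHW:{C,G,T} ∩→ {T}; cost 0
[col 4] CM: children C:{A}, M:{A} ∩→ {A}; cost 0
[col 4] CMQ: children CM:{A}, Q:{T} ∪→ {A,T}; cost 1
[col 4] CGMQ: children CMQ:{A,T}, G:{G} ∪→ {A,G,T}; cost 1
[col 4] HW: children H:{T}, W:{A} ∪→ {A,T}; cost 1
[col 4] EHW: children E:{T}, HW:{A,T} ∩→ {T}; cost 0
[col 4] CEGHMQW: children CGMQ:{A,G,T}, EHW:{T} ∩→ {T}; cost 0
[col 5] CM: children C:{A}, M:{G} ∪→ {A,G}; cost 1
[col 5] CMQ: children CM:{A,G}, Q:{G} ∩→ {G}; cost 0
[col 5] CGMQ: children CMQ:{G}, G:{A} ∪→ {A,G}; cost 1
[col 5] HW: children H:{C}, W:{C} ∩→ {C}; cost 0
[col 5] EHW: children E:{T}, HW:{C} ∪→ {C,T}; cost 1
[col 5] CEGHMQW: children CGMQ:{A,G}, EHW:{C,T} ∪→ {A,C,G,T}; cost 1
[col 6] CM: children C:{A}, M:{G} ∪→ {A,G}; cost 1
[col 6] CMQ: children CM:{A,G}, Q:{G} ∩→ {G}; cost 0
[col 6] CGMQ: children CMQ:{G}, G:{T} ∪→ {G,T}; cost 1
[col 6] HW: children H:{A}, W:{A} ∩→ {A}; cost 0
[col 6] EHW: children E:{G}, HW:{A} ∪→ {A,G}; cost 1
[col 6] CEGHMQW: children CGMQ:{G,T}, EHW:{A,G} ∩→ {G}; cost 0
[col 7] CM: children C:{T}, M:{C} ∪→ {C,T}; cost 1
[col 7] CMQ: children CM:{C,T}, Q:{T} ∩→ {T}; cost 0
[col 7] CGMQ: children CMQ:{T}, G:{C} ∪→ {C,T}; cost 1
[col 7] HW: children H:{G}, W:{T} ∪→ {G,T}; cost 1
[col 7] EHW: children E:{G}, HW:{G,T} ∩→ {G}; cost 0
[col 7] CEGHMQW: children CGMQ:{C,T}, EHW:{G} ∪→ {C,G,T}; cost 1
per-site changes: [4, 4, 4, 4, 3, 4, 3, 4]; total = 30

3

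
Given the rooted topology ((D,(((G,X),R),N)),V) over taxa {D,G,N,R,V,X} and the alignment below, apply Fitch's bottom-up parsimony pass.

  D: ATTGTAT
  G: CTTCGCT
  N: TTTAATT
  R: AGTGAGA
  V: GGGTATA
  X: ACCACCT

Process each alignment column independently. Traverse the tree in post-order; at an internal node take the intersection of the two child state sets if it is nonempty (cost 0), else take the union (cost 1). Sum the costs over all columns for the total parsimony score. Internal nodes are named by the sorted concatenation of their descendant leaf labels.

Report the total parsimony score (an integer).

GX@0: {C} ∪ {A} = {A,C} (union, +1)
GRX@0: {A,C} ∩ {A} = {A} (intersection, +0)
GNRX@0: {A} ∪ {T} = {A,T} (union, +1)
DGNRX@0: {A} ∩ {A,T} = {A} (intersection, +0)
DGNRVX@0: {A} ∪ {G} = {A,G} (union, +1)
GX@1: {T} ∪ {C} = {C,T} (union, +1)
GRX@1: {C,T} ∪ {G} = {C,G,T} (union, +1)
GNRX@1: {C,G,T} ∩ {T} = {T} (intersection, +0)
DGNRX@1: {T} ∩ {T} = {T} (intersection, +0)
DGNRVX@1: {T} ∪ {G} = {G,T} (union, +1)
GX@2: {T} ∪ {C} = {C,T} (union, +1)
GRX@2: {C,T} ∩ {T} = {T} (intersection, +0)
GNRX@2: {T} ∩ {T} = {T} (intersection, +0)
DGNRX@2: {T} ∩ {T} = {T} (intersection, +0)
DGNRVX@2: {T} ∪ {G} = {G,T} (union, +1)
GX@3: {C} ∪ {A} = {A,C} (union, +1)
GRX@3: {A,C} ∪ {G} = {A,C,G} (union, +1)
GNRX@3: {A,C,G} ∩ {A} = {A} (intersection, +0)
DGNRX@3: {G} ∪ {A} = {A,G} (union, +1)
DGNRVX@3: {A,G} ∪ {T} = {A,G,T} (union, +1)
GX@4: {G} ∪ {C} = {C,G} (union, +1)
GRX@4: {C,G} ∪ {A} = {A,C,G} (union, +1)
GNRX@4: {A,C,G} ∩ {A} = {A} (intersection, +0)
DGNRX@4: {T} ∪ {A} = {A,T} (union, +1)
DGNRVX@4: {A,T} ∩ {A} = {A} (intersection, +0)
GX@5: {C} ∩ {C} = {C} (intersection, +0)
GRX@5: {C} ∪ {G} = {C,G} (union, +1)
GNRX@5: {C,G} ∪ {T} = {C,G,T} (union, +1)
DGNRX@5: {A} ∪ {C,G,T} = {A,C,G,T} (union, +1)
DGNRVX@5: {A,C,G,T} ∩ {T} = {T} (intersection, +0)
GX@6: {T} ∩ {T} = {T} (intersection, +0)
GRX@6: {T} ∪ {A} = {A,T} (union, +1)
GNRX@6: {A,T} ∩ {T} = {T} (intersection, +0)
DGNRX@6: {T} ∩ {T} = {T} (intersection, +0)
DGNRVX@6: {T} ∪ {A} = {A,T} (union, +1)
per-site changes: [3, 3, 2, 4, 3, 3, 2]; total = 20

20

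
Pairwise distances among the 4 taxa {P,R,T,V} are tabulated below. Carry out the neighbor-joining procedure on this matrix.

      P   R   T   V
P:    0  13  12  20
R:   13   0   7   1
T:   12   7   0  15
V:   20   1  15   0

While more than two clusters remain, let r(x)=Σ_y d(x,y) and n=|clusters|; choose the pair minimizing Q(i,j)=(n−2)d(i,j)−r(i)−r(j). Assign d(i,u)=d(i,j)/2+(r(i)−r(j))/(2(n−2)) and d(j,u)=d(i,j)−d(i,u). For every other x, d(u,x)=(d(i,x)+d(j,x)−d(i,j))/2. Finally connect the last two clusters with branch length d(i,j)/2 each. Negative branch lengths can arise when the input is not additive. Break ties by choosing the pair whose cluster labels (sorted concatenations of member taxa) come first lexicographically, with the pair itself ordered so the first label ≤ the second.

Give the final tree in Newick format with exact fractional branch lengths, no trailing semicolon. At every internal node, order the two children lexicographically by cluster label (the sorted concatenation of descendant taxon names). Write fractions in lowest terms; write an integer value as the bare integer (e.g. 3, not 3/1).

iteration 1: select P,T (d=12, Q=-55); attach at lengths (35/4, 13/4); label the merged cluster PT
  updated: d(PT,R)=4, d(PT,V)=23/2
iteration 2: select PT,R (d=4, Q=-33/2); attach at lengths (29/4, -13/4); label the merged cluster PRT
  updated: d(PRT,V)=17/4
iteration 3: select PRT,V (d=17/4); attach at lengths (17/8, 17/8); label the merged cluster PRTV
final tree: (((P:35/4,T:13/4):29/4,R:-13/4):17/8,V:17/8)
total length: 81/4

(((P:35/4,T:13/4):29/4,R:-13/4):17/8,V:17/8)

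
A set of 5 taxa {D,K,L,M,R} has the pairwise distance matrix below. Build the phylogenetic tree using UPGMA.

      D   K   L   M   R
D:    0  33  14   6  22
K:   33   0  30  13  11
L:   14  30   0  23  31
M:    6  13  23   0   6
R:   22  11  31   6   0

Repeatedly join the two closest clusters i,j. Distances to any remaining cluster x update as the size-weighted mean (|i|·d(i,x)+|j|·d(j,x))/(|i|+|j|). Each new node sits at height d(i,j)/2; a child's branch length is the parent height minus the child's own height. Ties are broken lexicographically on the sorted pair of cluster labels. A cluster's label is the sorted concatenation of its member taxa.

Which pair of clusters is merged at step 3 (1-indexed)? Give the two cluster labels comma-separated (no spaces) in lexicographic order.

DM,KR

iteration 1: select D,M (d=6); attach at lengths (3, 3); label the merged cluster DM
  updated: d(DM,K)=23, d(DM,L)=37/2, d(DM,R)=14
iteration 2: select K,R (d=11); attach at lengths (11/2, 11/2); label the merged cluster KR
  updated: d(DM,KR)=37/2, d(KR,L)=61/2
iteration 3: select DM,KR (d=37/2); attach at lengths (25/4, 15/4); label the merged cluster DKMR
  updated: d(DKMR,L)=49/2
iteration 4: select DKMR,L (d=49/2); attach at lengths (3, 49/4); label the merged cluster DKLMR
final tree: (((D:3,M:3):25/4,(K:11/2,R:11/2):15/4):3,L:49/4)
total length: 169/4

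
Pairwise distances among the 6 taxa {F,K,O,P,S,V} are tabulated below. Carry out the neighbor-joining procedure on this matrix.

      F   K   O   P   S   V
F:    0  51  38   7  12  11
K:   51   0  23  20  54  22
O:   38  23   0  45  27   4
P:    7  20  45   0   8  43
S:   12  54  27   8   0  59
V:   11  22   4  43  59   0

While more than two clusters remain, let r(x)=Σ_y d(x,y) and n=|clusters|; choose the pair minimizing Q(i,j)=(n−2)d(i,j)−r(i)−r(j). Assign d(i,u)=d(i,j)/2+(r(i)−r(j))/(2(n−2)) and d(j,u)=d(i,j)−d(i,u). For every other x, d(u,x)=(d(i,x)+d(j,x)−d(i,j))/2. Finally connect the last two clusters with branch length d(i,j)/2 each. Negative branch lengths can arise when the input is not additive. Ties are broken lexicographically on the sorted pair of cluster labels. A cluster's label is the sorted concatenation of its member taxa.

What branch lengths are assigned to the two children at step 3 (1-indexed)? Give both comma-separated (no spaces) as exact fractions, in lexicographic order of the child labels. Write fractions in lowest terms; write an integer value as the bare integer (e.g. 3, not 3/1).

iteration 1: select O,V (d=4, Q=-260); attach at lengths (7/4, 9/4); label the merged cluster OV
  updated: d(F,OV)=45/2, d(K,OV)=41/2, d(OV,P)=42, d(OV,S)=41
iteration 2: select K,OV (d=41/2, Q=-210); attach at lengths (27/2, 7); label the merged cluster KOV
  updated: d(F,KOV)=53/2, d(KOV,P)=83/4, d(KOV,S)=149/4
iteration 3: select F,S (d=12, Q=-315/4); attach at lengths (49/16, 143/16); label the merged cluster FS
  updated: d(FS,KOV)=207/8, d(FS,P)=3/2
iteration 4: select FS,KOV (d=207/8, Q=-385/8); attach at lengths (53/16, 361/16); label the merged cluster FKOSV
  updated: d(FKOSV,P)=-29/16
iteration 5: select FKOSV,P (d=-29/16); attach at lengths (-29/32, -29/32); label the merged cluster FKOPSV
final tree: (((F:49/16,S:143/16):53/16,(K:27/2,(O:7/4,V:9/4):7):361/16):-29/32,P:-29/32)
total length: 969/16

49/16,143/16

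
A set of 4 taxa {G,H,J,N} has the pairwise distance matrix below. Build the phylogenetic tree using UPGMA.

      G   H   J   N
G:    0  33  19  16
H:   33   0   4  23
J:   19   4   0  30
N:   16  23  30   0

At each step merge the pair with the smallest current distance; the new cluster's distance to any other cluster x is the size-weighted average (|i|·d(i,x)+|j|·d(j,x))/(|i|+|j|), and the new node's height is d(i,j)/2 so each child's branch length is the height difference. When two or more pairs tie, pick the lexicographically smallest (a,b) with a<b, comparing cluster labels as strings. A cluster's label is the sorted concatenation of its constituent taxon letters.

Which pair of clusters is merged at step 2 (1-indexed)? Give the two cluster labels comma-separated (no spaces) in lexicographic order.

G,N

iteration 1: select H,J (d=4); attach at lengths (2, 2); label the merged cluster HJ
  updated: d(G,HJ)=26, d(HJ,N)=53/2
iteration 2: select G,N (d=16); attach at lengths (8, 8); label the merged cluster GN
  updated: d(GN,HJ)=105/4
iteration 3: select GN,HJ (d=105/4); attach at lengths (41/8, 89/8); label the merged cluster GHJN
final tree: ((G:8,N:8):41/8,(H:2,J:2):89/8)
total length: 145/4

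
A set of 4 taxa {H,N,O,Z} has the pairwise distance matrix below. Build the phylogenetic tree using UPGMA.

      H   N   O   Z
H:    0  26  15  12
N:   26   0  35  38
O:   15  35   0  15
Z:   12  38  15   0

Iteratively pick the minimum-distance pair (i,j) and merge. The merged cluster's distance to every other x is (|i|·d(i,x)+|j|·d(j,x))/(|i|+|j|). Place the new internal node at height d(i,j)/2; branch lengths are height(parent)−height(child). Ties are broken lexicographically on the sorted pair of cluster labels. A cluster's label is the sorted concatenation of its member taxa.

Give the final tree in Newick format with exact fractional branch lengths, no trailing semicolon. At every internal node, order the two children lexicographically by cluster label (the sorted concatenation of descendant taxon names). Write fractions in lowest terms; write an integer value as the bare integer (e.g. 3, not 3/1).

step 1: merge (H,Z) at d=12; branch lengths H→6, Z→6; new cluster HZ
  updated: d(HZ,N)=32, d(HZ,O)=15
step 2: merge (HZ,O) at d=15; branch lengths HZ→3/2, O→15/2; new cluster HOZ
  updated: d(HOZ,N)=33
step 3: merge (HOZ,N) at d=33; branch lengths HOZ→9, N→33/2; new cluster HNOZ
final tree: (((H:6,Z:6):3/2,O:15/2):9,N:33/2)
total length: 93/2

(((H:6,Z:6):3/2,O:15/2):9,N:33/2)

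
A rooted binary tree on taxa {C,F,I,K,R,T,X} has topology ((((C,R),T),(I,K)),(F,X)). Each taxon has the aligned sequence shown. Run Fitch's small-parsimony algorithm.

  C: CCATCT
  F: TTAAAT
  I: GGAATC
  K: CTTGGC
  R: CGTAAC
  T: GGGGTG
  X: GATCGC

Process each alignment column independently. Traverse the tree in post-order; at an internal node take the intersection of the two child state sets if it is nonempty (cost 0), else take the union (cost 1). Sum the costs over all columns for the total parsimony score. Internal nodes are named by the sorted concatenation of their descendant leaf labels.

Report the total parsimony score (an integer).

23

site 0, node CR: C={C} ∩ R={C} → {C} (+0)
site 0, node CRT: CR={C} ∪ T={G} → {C,G} (+1)
site 0, node IK: I={G} ∪ K={C} → {C,G} (+1)
site 0, node CIKRT: CRT={C,G} ∩ IK={C,G} → {C,G} (+0)
site 0, node FX: F={T} ∪ X={G} → {G,T} (+1)
site 0, node CFIKRTX: CIKRT={C,G} ∩ FX={G,T} → {G} (+0)
site 1, node CR: C={C} ∪ R={G} → {C,G} (+1)
site 1, node CRT: CR={C,G} ∩ T={G} → {G} (+0)
site 1, node IK: I={G} ∪ K={T} → {G,T} (+1)
site 1, node CIKRT: CRT={G} ∩ IK={G,T} → {G} (+0)
site 1, node FX: F={T} ∪ X={A} → {A,T} (+1)
site 1, node CFIKRTX: CIKRT={G} ∪ FX={A,T} → {A,G,T} (+1)
site 2, node CR: C={A} ∪ R={T} → {A,T} (+1)
site 2, node CRT: CR={A,T} ∪ T={G} → {A,G,T} (+1)
site 2, node IK: I={A} ∪ K={T} → {A,T} (+1)
site 2, node CIKRT: CRT={A,G,T} ∩ IK={A,T} → {A,T} (+0)
site 2, node FX: F={A} ∪ X={T} → {A,T} (+1)
site 2, node CFIKRTX: CIKRT={A,T} ∩ FX={A,T} → {A,T} (+0)
site 3, node CR: C={T} ∪ R={A} → {A,T} (+1)
site 3, node CRT: CR={A,T} ∪ T={G} → {A,G,T} (+1)
site 3, node IK: I={A} ∪ K={G} → {A,G} (+1)
site 3, node CIKRT: CRT={A,G,T} ∩ IK={A,G} → {A,G} (+0)
site 3, node FX: F={A} ∪ X={C} → {A,C} (+1)
site 3, node CFIKRTX: CIKRT={A,G} ∩ FX={A,C} → {A} (+0)
site 4, node CR: C={C} ∪ R={A} → {A,C} (+1)
site 4, node CRT: CR={A,C} ∪ T={T} → {A,C,T} (+1)
site 4, node IK: I={T} ∪ K={G} → {G,T} (+1)
site 4, node CIKRT: CRT={A,C,T} ∩ IK={G,T} → {T} (+0)
site 4, node FX: F={A} ∪ X={G} → {A,G} (+1)
site 4, node CFIKRTX: CIKRT={T} ∪ FX={A,G} → {A,G,T} (+1)
site 5, node CR: C={T} ∪ R={C} → {C,T} (+1)
site 5, node CRT: CR={C,T} ∪ T={G} → {C,G,T} (+1)
site 5, node IK: I={C} ∩ K={C} → {C} (+0)
site 5, node CIKRT: CRT={C,G,T} ∩ IK={C} → {C} (+0)
site 5, node FX: F={T} ∪ X={C} → {C,T} (+1)
site 5, node CFIKRTX: CIKRT={C} ∩ FX={C,T} → {C} (+0)
per-site changes: [3, 4, 4, 4, 5, 3]; total = 23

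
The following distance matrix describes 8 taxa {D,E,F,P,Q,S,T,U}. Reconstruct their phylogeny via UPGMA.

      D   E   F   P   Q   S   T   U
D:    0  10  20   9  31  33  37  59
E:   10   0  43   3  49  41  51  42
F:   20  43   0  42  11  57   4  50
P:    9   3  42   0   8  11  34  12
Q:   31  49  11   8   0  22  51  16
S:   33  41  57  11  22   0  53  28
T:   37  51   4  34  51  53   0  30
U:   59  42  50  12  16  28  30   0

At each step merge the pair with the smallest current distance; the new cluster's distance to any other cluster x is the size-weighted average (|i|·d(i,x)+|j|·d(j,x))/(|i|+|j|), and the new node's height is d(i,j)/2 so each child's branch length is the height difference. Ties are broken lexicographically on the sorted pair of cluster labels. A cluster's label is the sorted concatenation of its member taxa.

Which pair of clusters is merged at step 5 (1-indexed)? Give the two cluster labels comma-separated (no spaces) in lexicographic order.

QU,S

step 1: merge (E,P) at d=3; branch lengths E→3/2, P→3/2; new cluster EP
  updated: d(D,EP)=19/2, d(EP,F)=85/2, d(EP,Q)=57/2, d(EP,S)=26, d(EP,T)=85/2, d(EP,U)=27
step 2: merge (F,T) at d=4; branch lengths F→2, T→2; new cluster FT
  updated: d(D,FT)=57/2, d(EP,FT)=85/2, d(FT,Q)=31, d(FT,S)=55, d(FT,U)=40
step 3: merge (D,EP) at d=19/2; branch lengths D→19/4, EP→13/4; new cluster DEP
  updated: d(DEP,FT)=227/6, d(DEP,Q)=88/3, d(DEP,S)=85/3, d(DEP,U)=113/3
step 4: merge (Q,U) at d=16; branch lengths Q→8, U→8; new cluster QU
  updated: d(DEP,QU)=67/2, d(FT,QU)=71/2, d(QU,S)=25
step 5: merge (QU,S) at d=25; branch lengths QU→9/2, S→25/2; new cluster QSU
  updated: d(DEP,QSU)=286/9, d(FT,QSU)=42
step 6: merge (DEP,QSU) at d=286/9; branch lengths DEP→401/36, QSU→61/18; new cluster DEPQSU
  updated: d(DEPQSU,FT)=479/12
step 7: merge (DEPQSU,FT) at d=479/12; branch lengths DEPQSU→293/72, FT→431/24; new cluster DEFPQSTU
final tree: (((D:19/4,(E:3/2,P:3/2):13/4):401/36,((Q:8,U:8):9/2,S:25/2):61/18):293/72,(F:2,T:2):431/24)
total length: 761/9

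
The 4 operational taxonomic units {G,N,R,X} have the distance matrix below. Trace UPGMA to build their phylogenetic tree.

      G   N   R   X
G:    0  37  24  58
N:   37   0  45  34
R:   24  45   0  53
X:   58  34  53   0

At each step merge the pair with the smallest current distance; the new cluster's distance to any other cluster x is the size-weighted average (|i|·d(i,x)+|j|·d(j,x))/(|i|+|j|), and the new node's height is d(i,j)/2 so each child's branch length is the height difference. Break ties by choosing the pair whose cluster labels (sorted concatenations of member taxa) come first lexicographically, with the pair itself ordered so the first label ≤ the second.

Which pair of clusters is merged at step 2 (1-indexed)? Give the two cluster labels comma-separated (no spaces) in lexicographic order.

step 1: merge (G,R) at d=24; branch lengths G→12, R→12; new cluster GR
  updated: d(GR,N)=41, d(GR,X)=111/2
step 2: merge (N,X) at d=34; branch lengths N→17, X→17; new cluster NX
  updated: d(GR,NX)=193/4
step 3: merge (GR,NX) at d=193/4; branch lengths GR→97/8, NX→57/8; new cluster GNRX
final tree: ((G:12,R:12):97/8,(N:17,X:17):57/8)
total length: 309/4

N,X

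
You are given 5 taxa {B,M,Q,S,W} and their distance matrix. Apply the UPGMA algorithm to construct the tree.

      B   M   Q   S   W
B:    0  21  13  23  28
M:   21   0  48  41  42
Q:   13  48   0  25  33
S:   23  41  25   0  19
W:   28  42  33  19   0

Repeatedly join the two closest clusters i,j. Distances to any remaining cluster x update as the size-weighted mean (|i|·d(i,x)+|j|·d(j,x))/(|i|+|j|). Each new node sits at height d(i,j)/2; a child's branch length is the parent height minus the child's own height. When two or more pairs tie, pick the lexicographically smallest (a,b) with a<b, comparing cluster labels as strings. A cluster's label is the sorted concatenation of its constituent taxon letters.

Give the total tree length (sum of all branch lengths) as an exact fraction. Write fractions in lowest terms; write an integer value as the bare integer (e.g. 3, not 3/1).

step 1: merge (B,Q) at d=13; branch lengths B→13/2, Q→13/2; new cluster BQ
  updated: d(BQ,M)=69/2, d(BQ,S)=24, d(BQ,W)=61/2
step 2: merge (S,W) at d=19; branch lengths S→19/2, W→19/2; new cluster SW
  updated: d(BQ,SW)=109/4, d(M,SW)=83/2
step 3: merge (BQ,SW) at d=109/4; branch lengths BQ→57/8, SW→33/8; new cluster BQSW
  updated: d(BQSW,M)=38
step 4: merge (BQSW,M) at d=38; branch lengths BQSW→43/8, M→19; new cluster BMQSW
final tree: (((B:13/2,Q:13/2):57/8,(S:19/2,W:19/2):33/8):43/8,M:19)
total length: 541/8

541/8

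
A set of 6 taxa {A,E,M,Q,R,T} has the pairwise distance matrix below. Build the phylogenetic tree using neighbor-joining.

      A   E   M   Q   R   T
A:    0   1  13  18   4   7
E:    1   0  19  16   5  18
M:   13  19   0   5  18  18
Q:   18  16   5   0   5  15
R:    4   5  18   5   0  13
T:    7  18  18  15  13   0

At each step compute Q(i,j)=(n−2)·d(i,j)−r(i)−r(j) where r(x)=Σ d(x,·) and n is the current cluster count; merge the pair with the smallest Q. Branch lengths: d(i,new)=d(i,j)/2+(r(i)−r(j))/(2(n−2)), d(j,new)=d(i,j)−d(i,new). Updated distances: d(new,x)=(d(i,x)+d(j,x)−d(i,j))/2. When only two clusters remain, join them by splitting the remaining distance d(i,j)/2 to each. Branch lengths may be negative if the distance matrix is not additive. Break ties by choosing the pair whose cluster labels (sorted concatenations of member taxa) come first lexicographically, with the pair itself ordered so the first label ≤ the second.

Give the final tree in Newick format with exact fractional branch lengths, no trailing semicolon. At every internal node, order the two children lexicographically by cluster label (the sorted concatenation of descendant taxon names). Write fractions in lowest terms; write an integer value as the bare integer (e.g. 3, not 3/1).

((((A:-11/6,E:17/6):23/8,R:9/8):23/8,(M:17/4,Q:3/4):51/8):61/16,T:61/16)

1. join M+Q (d=5, Q=-112) ⇒ MQ; edges |M|=17/4, |Q|=3/4
  updated: d(A,MQ)=13, d(E,MQ)=15, d(MQ,R)=9, d(MQ,T)=14
2. join A+E (d=1, Q=-61) ⇒ AE; edges |A|=-11/6, |E|=17/6
  updated: d(AE,MQ)=27/2, d(AE,R)=4, d(AE,T)=12
3. join AE+R (d=4, Q=-95/2) ⇒ AER; edges |AE|=23/8, |R|=9/8
  updated: d(AER,MQ)=37/4, d(AER,T)=21/2
4. join AER+MQ (d=37/4, Q=-135/4) ⇒ AEMQR; edges |AER|=23/8, |MQ|=51/8
  updated: d(AEMQR,T)=61/8
5. join AEMQR+T (d=61/8) ⇒ AEMQRT; edges |AEMQR|=61/16, |T|=61/16
final tree: ((((A:-11/6,E:17/6):23/8,R:9/8):23/8,(M:17/4,Q:3/4):51/8):61/16,T:61/16)
total length: 215/8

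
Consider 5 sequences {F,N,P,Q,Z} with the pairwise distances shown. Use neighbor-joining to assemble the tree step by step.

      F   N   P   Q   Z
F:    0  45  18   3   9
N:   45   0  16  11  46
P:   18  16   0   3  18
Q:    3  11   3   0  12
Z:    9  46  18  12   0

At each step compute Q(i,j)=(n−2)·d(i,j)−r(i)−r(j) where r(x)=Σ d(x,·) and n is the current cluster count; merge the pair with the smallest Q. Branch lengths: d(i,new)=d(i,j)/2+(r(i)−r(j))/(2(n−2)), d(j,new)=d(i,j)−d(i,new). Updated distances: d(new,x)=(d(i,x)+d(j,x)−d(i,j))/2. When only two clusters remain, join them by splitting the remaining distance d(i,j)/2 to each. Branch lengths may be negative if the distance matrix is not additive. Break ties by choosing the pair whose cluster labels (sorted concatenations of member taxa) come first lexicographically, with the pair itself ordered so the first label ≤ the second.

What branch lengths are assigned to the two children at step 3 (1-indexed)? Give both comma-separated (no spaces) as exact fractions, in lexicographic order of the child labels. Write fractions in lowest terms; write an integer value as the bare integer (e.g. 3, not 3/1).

step 1: merge (F,Z) at d=9, Q=-133; branch lengths F→17/6, Z→37/6; new cluster FZ
  updated: d(FZ,N)=41, d(FZ,P)=27/2, d(FZ,Q)=3
step 2: merge (FZ,Q) at d=3, Q=-137/2; branch lengths FZ→93/8, Q→-69/8; new cluster FQZ
  updated: d(FQZ,N)=49/2, d(FQZ,P)=27/4
step 3: merge (FQZ,N) at d=49/2, Q=-189/4; branch lengths FQZ→61/8, N→135/8; new cluster FNQZ
  updated: d(FNQZ,P)=-7/8
step 4: merge (FNQZ,P) at d=-7/8; branch lengths FNQZ→-7/16, P→-7/16; new cluster FNPQZ
final tree: ((((F:17/6,Z:37/6):93/8,Q:-69/8):61/8,N:135/8):-7/16,P:-7/16)
total length: 285/8

61/8,135/8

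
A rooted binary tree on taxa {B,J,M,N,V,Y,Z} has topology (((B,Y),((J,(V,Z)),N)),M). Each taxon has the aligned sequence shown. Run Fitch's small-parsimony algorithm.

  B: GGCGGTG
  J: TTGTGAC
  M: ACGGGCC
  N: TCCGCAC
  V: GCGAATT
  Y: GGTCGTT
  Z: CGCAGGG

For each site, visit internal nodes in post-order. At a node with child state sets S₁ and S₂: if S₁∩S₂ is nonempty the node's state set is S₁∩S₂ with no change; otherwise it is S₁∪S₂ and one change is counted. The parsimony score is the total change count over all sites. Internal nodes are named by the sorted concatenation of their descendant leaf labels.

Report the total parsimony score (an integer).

24

BY@0: {G} ∩ {G} = {G} (intersection, +0)
VZ@0: {G} ∪ {C} = {C,G} (union, +1)
JVZ@0: {T} ∪ {C,G} = {C,G,T} (union, +1)
JNVZ@0: {C,G,T} ∩ {T} = {T} (intersection, +0)
BJNVYZ@0: {G} ∪ {T} = {G,T} (union, +1)
BJMNVYZ@0: {G,T} ∪ {A} = {A,G,T} (union, +1)
BY@1: {G} ∩ {G} = {G} (intersection, +0)
VZ@1: {C} ∪ {G} = {C,G} (union, +1)
JVZ@1: {T} ∪ {C,G} = {C,G,T} (union, +1)
JNVZ@1: {C,G,T} ∩ {C} = {C} (intersection, +0)
BJNVYZ@1: {G} ∪ {C} = {C,G} (union, +1)
BJMNVYZ@1: {C,G} ∩ {C} = {C} (intersection, +0)
BY@2: {C} ∪ {T} = {C,T} (union, +1)
VZ@2: {G} ∪ {C} = {C,G} (union, +1)
JVZ@2: {G} ∩ {C,G} = {G} (intersection, +0)
JNVZ@2: {G} ∪ {C} = {C,G} (union, +1)
BJNVYZ@2: {C,T} ∩ {C,G} = {C} (intersection, +0)
BJMNVYZ@2: {C} ∪ {G} = {C,G} (union, +1)
BY@3: {G} ∪ {C} = {C,G} (union, +1)
VZ@3: {A} ∩ {A} = {A} (intersection, +0)
JVZ@3: {T} ∪ {A} = {A,T} (union, +1)
JNVZ@3: {A,T} ∪ {G} = {A,G,T} (union, +1)
BJNVYZ@3: {C,G} ∩ {A,G,T} = {G} (intersection, +0)
BJMNVYZ@3: {G} ∩ {G} = {G} (intersection, +0)
BY@4: {G} ∩ {G} = {G} (intersection, +0)
VZ@4: {A} ∪ {G} = {A,G} (union, +1)
JVZ@4: {G} ∩ {A,G} = {G} (intersection, +0)
JNVZ@4: {G} ∪ {C} = {C,G} (union, +1)
BJNVYZ@4: {G} ∩ {C,G} = {G} (intersection, +0)
BJMNVYZ@4: {G} ∩ {G} = {G} (intersection, +0)
BY@5: {T} ∩ {T} = {T} (intersection, +0)
VZ@5: {T} ∪ {G} = {G,T} (union, +1)
JVZ@5: {A} ∪ {G,T} = {A,G,T} (union, +1)
JNVZ@5: {A,G,T} ∩ {A} = {A} (intersection, +0)
BJNVYZ@5: {T} ∪ {A} = {A,T} (union, +1)
BJMNVYZ@5: {A,T} ∪ {C} = {A,C,T} (union, +1)
BY@6: {G} ∪ {T} = {G,T} (union, +1)
VZ@6: {T} ∪ {G} = {G,T} (union, +1)
JVZ@6: {C} ∪ {G,T} = {C,G,T} (union, +1)
JNVZ@6: {C,G,T} ∩ {C} = {C} (intersection, +0)
BJNVYZ@6: {G,T} ∪ {C} = {C,G,T} (union, +1)
BJMNVYZ@6: {C,G,T} ∩ {C} = {C} (intersection, +0)
per-site changes: [4, 3, 4, 3, 2, 4, 4]; total = 24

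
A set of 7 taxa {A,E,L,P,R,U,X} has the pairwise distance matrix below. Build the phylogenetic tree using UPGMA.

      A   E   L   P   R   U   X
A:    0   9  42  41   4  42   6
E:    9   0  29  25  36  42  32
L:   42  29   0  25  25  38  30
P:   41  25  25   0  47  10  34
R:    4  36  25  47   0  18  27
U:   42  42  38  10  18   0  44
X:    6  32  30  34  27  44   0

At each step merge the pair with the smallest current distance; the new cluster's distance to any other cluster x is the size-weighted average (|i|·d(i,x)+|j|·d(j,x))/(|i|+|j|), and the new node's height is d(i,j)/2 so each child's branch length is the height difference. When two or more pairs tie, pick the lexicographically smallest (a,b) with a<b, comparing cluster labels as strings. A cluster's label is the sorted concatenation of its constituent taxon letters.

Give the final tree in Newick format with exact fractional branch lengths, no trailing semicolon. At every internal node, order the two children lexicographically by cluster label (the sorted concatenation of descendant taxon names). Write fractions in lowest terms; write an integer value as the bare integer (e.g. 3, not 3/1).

iteration 1: select A,R (d=4); attach at lengths (2, 2); label the merged cluster AR
  updated: d(AR,E)=45/2, d(AR,L)=67/2, d(AR,P)=44, d(AR,U)=30, d(AR,X)=33/2
iteration 2: select P,U (d=10); attach at lengths (5, 5); label the merged cluster PU
  updated: d(AR,PU)=37, d(E,PU)=67/2, d(L,PU)=63/2, d(PU,X)=39
iteration 3: select AR,X (d=33/2); attach at lengths (25/4, 33/4); label the merged cluster ARX
  updated: d(ARX,E)=77/3, d(ARX,L)=97/3, d(ARX,PU)=113/3
iteration 4: select ARX,E (d=77/3); attach at lengths (55/12, 77/6); label the merged cluster AERX
  updated: d(AERX,L)=63/2, d(AERX,PU)=293/8
iteration 5: select AERX,L (d=63/2); attach at lengths (35/12, 63/4); label the merged cluster AELRX
  updated: d(AELRX,PU)=178/5
iteration 6: select AELRX,PU (d=178/5); attach at lengths (41/20, 64/5); label the merged cluster AELPRUX
final tree: (((((A:2,R:2):25/4,X:33/4):55/12,E:77/6):35/12,L:63/4):41/20,(P:5,U:5):64/5)
total length: 2383/30

(((((A:2,R:2):25/4,X:33/4):55/12,E:77/6):35/12,L:63/4):41/20,(P:5,U:5):64/5)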